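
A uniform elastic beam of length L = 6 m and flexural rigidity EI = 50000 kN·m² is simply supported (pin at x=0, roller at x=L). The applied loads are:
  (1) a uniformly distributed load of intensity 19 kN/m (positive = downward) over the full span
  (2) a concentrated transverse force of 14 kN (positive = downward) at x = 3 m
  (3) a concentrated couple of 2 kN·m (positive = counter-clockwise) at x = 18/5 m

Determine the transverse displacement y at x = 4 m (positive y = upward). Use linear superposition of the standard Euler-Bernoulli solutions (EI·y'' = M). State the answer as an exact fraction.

y(4) = -74947/11250000 m

Load 1 — uniform load w=19 kN/m over full span:
  y_1 = -wx(L³-2Lx²+x³)/(24EI) = -19·4·(6³-2·6·4²+4³)/(24·50000) = -209/37500 m
Load 2 — point force P=14 kN at a=3 m (b=L-a=3):
  y_2 = -Pa(L-x)(2Lx-a²-x²)/(6LEI)  [x>a] = -14·3·(6-4)·(2·6·4-3²-4²)/(6·6·50000) = -161/150000 m
Load 3 — applied couple M₀=2 kN·m at a=18/5 m (b=L-a=12/5):
  y_3 = (M₀x³/(6L)-M₀(x-a)²/2+C₁x)/EI  [x>a] with C₁=M₀(3b²-L²)/(6L)=-26/25 = (2·4³/(6·6)-2·(4-(18/5))²/2+(-26/25)·4)/50000 = -43/2812500 m
Superposition: y = Σ y_i = -74947/11250000 m ≈ -0.006662 m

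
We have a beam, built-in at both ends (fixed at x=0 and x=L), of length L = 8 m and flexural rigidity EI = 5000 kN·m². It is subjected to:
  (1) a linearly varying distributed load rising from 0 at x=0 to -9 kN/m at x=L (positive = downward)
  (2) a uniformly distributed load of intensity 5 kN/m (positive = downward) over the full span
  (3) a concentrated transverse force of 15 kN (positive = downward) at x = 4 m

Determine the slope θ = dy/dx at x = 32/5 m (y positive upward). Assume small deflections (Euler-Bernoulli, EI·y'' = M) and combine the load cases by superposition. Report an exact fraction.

θ(32/5) = 1189/390625 rad

Load 1 — triangular load w₀=-9 kN/m (0→w₀ over full span):
  θ_1 = -w₀(2x(L-x)(L-2x)(x+2L)+x²(L-x)²)/(120LEI) = -(-9)·(2·(32/5)·(8-(32/5))·(8-2·(32/5))·((32/5)+2·8)+(32/5)²·(8-(32/5))²)/(120·8·5000) = -1536/390625 rad
Load 2 — uniform load w=5 kN/m over full span:
  θ_2 = -wx(L-x)(L-2x)/(12EI) = -5·(32/5)·(8-(32/5))·(8-2·(32/5))/(12·5000) = 64/15625 rad
Load 3 — point force P=15 kN at a=4 m (b=L-a=4):
  θ_3 = Pa²(L-x)(2bL-(3b+a)(L-x))/(2L³EI)  [x>a] = 15·4²·(8-(32/5))·(2·4·8-(3·4+4)·(8-(32/5)))/(2·8³·5000) = 9/3125 rad
Superposition: θ = Σ θ_i = 1189/390625 rad ≈ 0.003044 rad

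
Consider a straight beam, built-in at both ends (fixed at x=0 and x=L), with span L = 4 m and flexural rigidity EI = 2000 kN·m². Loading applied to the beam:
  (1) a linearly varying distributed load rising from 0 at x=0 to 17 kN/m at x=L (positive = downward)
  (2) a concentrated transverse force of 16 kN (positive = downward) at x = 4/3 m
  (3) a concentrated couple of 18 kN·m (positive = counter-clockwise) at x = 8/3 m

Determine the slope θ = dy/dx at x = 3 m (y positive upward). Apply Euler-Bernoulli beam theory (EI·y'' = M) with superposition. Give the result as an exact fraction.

Load 1 — triangular load w₀=17 kN/m (0→w₀ over full span):
  θ_1 = -w₀(2x(L-x)(L-2x)(x+2L)+x²(L-x)²)/(120LEI) = -17·(2·3·(4-3)·(4-2·3)·(3+2·4)+3²·(4-3)²)/(120·4·2000) = 697/320000 rad
Load 2 — point force P=16 kN at a=4/3 m (b=L-a=8/3):
  θ_2 = Pa²(L-x)(2bL-(3b+a)(L-x))/(2L³EI)  [x>a] = 16·(4/3)²·(4-3)·(2·(8/3)·4-(3·(8/3)+(4/3))·(4-3))/(2·4³·2000) = 1/750 rad
Load 3 — applied couple M₀=18 kN·m at a=8/3 m (b=L-a=4/3):
  θ_3 = (R_Ax²/2 - M_Ax - M₀(x-a))/EI  [x>a] with R_A=6, M_A=6 = (6·3²/2 - 6·3 - 18·(3-(8/3)))/2000 = 3/2000 rad
Superposition: θ = Σ θ_i = 4811/960000 rad ≈ 0.005011 rad

θ(3) = 4811/960000 rad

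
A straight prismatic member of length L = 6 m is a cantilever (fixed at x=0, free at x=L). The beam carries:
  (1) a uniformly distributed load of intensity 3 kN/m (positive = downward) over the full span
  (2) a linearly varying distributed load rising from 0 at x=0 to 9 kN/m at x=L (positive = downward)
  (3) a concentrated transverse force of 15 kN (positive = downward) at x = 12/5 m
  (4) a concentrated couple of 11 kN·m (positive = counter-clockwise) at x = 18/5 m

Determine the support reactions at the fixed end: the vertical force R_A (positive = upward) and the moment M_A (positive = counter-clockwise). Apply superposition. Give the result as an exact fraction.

R_A = 60 kN, M_A = 187 kN·m

Load 1 — uniform load w=3 kN/m over full span:
  R_A = wL = 3·6 = 18 kN
  M_A = wL²/2 = 3·6²/2 = 54 kN·m
Load 2 — triangular load w₀=9 kN/m (0→w₀ over full span):
  R_A = w₀L/2 = 9·6/2 = 27 kN
  M_A = w₀L²/3 = 9·6²/3 = 108 kN·m
Load 3 — point force P=15 kN at a=12/5 m (b=L-a=18/5):
  R_A = P = 15 kN
  M_A = Pa = 15·(12/5) = 36 kN·m
Load 4 — applied couple M₀=11 kN·m at a=18/5 m (b=L-a=12/5):
  R_A = 0 kN
  M_A = -M₀ = -11 kN·m
Superposition: R_A = 60 kN, M_A = 187 kN·m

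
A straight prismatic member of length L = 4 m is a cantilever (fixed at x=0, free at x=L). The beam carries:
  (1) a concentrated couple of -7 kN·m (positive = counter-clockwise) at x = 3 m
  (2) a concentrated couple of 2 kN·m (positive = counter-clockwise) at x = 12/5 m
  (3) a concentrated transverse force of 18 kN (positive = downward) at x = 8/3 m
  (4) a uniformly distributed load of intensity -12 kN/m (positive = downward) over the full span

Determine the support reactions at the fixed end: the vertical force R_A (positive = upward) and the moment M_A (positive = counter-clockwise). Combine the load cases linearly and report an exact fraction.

Load 1 — applied couple M₀=-7 kN·m at a=3 m (b=L-a=1):
  R_A = 0 kN
  M_A = -M₀ = -(-7) = 7 kN·m
Load 2 — applied couple M₀=2 kN·m at a=12/5 m (b=L-a=8/5):
  R_A = 0 kN
  M_A = -M₀ = -2 kN·m
Load 3 — point force P=18 kN at a=8/3 m (b=L-a=4/3):
  R_A = P = 18 kN
  M_A = Pa = 18·(8/3) = 48 kN·m
Load 4 — uniform load w=-12 kN/m over full span:
  R_A = wL = (-12)·4 = -48 kN
  M_A = wL²/2 = (-12)·4²/2 = -96 kN·m
Superposition: R_A = -30 kN, M_A = -43 kN·m

R_A = -30 kN, M_A = -43 kN·m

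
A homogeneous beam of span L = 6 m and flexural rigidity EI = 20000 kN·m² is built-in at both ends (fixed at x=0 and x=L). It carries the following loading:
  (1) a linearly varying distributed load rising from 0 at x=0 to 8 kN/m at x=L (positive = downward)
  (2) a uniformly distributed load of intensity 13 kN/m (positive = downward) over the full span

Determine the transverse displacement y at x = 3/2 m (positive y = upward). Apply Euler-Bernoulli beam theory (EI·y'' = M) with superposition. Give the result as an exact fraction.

Load 1 — triangular load w₀=8 kN/m (0→w₀ over full span):
  y_1 = -w₀x²(L-x)²(x+2L)/(120LEI) = -8·(3/2)²·(6-(3/2))²·((3/2)+2·6)/(120·6·20000) = -2187/6400000 m
Load 2 — uniform load w=13 kN/m over full span:
  y_2 = -wx²(L-x)²/(24EI) = -13·(3/2)²·(6-(3/2))²/(24·20000) = -3159/2560000 m
Superposition: y = Σ y_i = -20169/12800000 m ≈ -0.001576 m

y(3/2) = -20169/12800000 m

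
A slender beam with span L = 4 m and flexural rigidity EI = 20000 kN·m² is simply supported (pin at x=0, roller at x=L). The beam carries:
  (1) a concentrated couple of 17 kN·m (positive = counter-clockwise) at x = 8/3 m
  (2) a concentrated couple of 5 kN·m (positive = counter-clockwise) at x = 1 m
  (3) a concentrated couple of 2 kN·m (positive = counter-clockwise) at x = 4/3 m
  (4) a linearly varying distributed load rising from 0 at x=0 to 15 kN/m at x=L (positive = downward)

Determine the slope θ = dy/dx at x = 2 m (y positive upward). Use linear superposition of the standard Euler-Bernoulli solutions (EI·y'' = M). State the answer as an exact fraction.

θ(2) = -23/1440000 rad

Load 1 — applied couple M₀=17 kN·m at a=8/3 m (b=L-a=4/3):
  θ_1 = (M₀x²/(2L)+C₁)/EI  [x≤a] with C₁=M₀(3b²-L²)/(6L)=-68/9 = (17·2²/(2·4)+(-68/9))/20000 = 17/360000 rad
Load 2 — applied couple M₀=5 kN·m at a=1 m (b=L-a=3):
  θ_2 = (M₀x²/(2L)-M₀(x-a)+C₁)/EI  [x>a] with C₁=M₀(3b²-L²)/(6L)=55/24 = (5·2²/(2·4)-5·(2-1)+(55/24))/20000 = -1/96000 rad
Load 3 — applied couple M₀=2 kN·m at a=4/3 m (b=L-a=8/3):
  θ_3 = (M₀x²/(2L)-M₀(x-a)+C₁)/EI  [x>a] with C₁=M₀(3b²-L²)/(6L)=4/9 = (2·2²/(2·4)-2·(2-(4/3))+(4/9))/20000 = 1/180000 rad
Load 4 — triangular load w₀=15 kN/m (0→w₀ over full span):
  θ_4 = -w₀(7L⁴-30L²x²+15x⁴)/(360LEI) = -15·(7·4⁴-30·4²·2²+15·2⁴)/(360·4·20000) = -7/120000 rad
Superposition: θ = Σ θ_i = -23/1440000 rad ≈ -0.000016 rad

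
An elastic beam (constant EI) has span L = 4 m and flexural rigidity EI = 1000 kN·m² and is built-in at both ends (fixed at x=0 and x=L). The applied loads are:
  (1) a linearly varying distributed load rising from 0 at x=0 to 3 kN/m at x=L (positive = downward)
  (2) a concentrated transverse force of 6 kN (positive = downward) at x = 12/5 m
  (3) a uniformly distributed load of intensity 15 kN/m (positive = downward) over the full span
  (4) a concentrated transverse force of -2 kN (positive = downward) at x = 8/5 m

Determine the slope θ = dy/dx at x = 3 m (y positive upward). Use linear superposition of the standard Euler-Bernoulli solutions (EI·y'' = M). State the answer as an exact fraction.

Load 1 — triangular load w₀=3 kN/m (0→w₀ over full span):
  θ_1 = -w₀(2x(L-x)(L-2x)(x+2L)+x²(L-x)²)/(120LEI) = -3·(2·3·(4-3)·(4-2·3)·(3+2·4)+3²·(4-3)²)/(120·4·1000) = 123/160000 rad
Load 2 — point force P=6 kN at a=12/5 m (b=L-a=8/5):
  θ_2 = Pa²(L-x)(2bL-(3b+a)(L-x))/(2L³EI)  [x>a] = 6·(12/5)²·(4-3)·(2·(8/5)·4-(3·(8/5)+(12/5))·(4-3))/(2·4³·1000) = 189/125000 rad
Load 3 — uniform load w=15 kN/m over full span:
  θ_3 = -wx(L-x)(L-2x)/(12EI) = -15·3·(4-3)·(4-2·3)/(12·1000) = 3/400 rad
Load 4 — point force P=-2 kN at a=8/5 m (b=L-a=12/5):
  θ_4 = Pa²(L-x)(2bL-(3b+a)(L-x))/(2L³EI)  [x>a] = (-2)·(8/5)²·(4-3)·(2·(12/5)·4-(3·(12/5)+(8/5))·(4-3))/(2·4³·1000) = -13/31250 rad
Superposition: θ = Σ θ_i = 37459/4000000 rad ≈ 0.009365 rad

θ(3) = 37459/4000000 rad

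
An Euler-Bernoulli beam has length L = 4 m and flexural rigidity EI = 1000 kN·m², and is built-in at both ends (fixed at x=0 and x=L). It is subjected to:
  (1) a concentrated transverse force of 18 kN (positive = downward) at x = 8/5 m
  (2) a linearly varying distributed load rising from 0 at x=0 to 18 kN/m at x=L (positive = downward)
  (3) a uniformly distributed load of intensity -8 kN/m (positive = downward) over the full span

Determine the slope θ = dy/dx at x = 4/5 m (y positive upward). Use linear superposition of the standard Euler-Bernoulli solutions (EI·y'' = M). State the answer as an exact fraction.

θ(4/5) = -1862/390625 rad

Load 1 — point force P=18 kN at a=8/5 m (b=L-a=12/5):
  θ_1 = -Pb²x(2aL-(3a+b)x)/(2L³EI)  [x≤a] = -18·(12/5)²·(4/5)·(2·(8/5)·4-(3·(8/5)+(12/5))·(4/5))/(2·4³·1000) = -1782/390625 rad
Load 2 — triangular load w₀=18 kN/m (0→w₀ over full span):
  θ_2 = -w₀(2x(L-x)(L-2x)(x+2L)+x²(L-x)²)/(120LEI) = -18·(2·(4/5)·(4-(4/5))·(4-2·(4/5))·((4/5)+2·4)+(4/5)²·(4-(4/5))²)/(120·4·1000) = -336/78125 rad
Load 3 — uniform load w=-8 kN/m over full span:
  θ_3 = -wx(L-x)(L-2x)/(12EI) = -(-8)·(4/5)·(4-(4/5))·(4-2·(4/5))/(12·1000) = 64/15625 rad
Superposition: θ = Σ θ_i = -1862/390625 rad ≈ -0.004767 rad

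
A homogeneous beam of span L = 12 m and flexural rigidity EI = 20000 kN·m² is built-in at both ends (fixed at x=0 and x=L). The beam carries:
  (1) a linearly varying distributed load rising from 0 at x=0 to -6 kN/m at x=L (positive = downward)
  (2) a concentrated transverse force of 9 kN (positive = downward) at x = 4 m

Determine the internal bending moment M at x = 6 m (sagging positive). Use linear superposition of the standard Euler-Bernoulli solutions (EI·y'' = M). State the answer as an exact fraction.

M(6) = -12 kN·m

Load 1 — triangular load w₀=-6 kN/m (0→w₀ over full span):
  M_1 = 3w₀Lx/20 - w₀L²/30 - w₀x³/(6L) = 3·(-6)·12·6/20 - (-6)·12²/30 - (-6)·6³/(6·12) = -18 kN·m
Load 2 — point force P=9 kN at a=4 m (b=L-a=8):
  M_2 = Pa²(a+3b)(L-x)/L³ - Pa²b/L²  [x>a] = 9·4²·(4+3·8)·(12-6)/12³ - 9·4²·8/12² = 6 kN·m
Superposition: M = Σ M_i = -12 kN·m ≈ -12.000000 kN·m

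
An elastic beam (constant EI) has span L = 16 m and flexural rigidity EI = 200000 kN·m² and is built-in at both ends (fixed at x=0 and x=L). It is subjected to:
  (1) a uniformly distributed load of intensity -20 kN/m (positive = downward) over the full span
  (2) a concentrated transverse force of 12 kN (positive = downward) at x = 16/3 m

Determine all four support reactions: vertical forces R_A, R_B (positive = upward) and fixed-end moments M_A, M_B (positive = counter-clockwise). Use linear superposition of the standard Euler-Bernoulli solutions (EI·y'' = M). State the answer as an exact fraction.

Load 1 — uniform load w=-20 kN/m over full span:
  R_A = wL/2 = (-20)·16/2 = -160 kN
  M_A = wL²/12 = (-20)·16²/12 = -1280/3 kN·m
  R_B = wL/2 = (-20)·16/2 = -160 kN
  M_B = -wL²/12 = -(-20)·16²/12 = 1280/3 kN·m
Load 2 — point force P=12 kN at a=16/3 m (b=L-a=32/3):
  R_A = Pb²(3a+b)/L³ = 12·(32/3)²·(3·(16/3)+(32/3))/16³ = 80/9 kN
  M_A = Pab²/L² = 12·(16/3)·(32/3)²/16² = 256/9 kN·m
  R_B = Pa²(a+3b)/L³ = 12·(16/3)²·((16/3)+3·(32/3))/16³ = 28/9 kN
  M_B = -Pa²b/L² = -12·(16/3)²·(32/3)/16² = -128/9 kN·m
Superposition: R_A = -1360/9 kN, M_A = -3584/9 kN·m, R_B = -1412/9 kN, M_B = 3712/9 kN·m

R_A = -1360/9 kN, M_A = -3584/9 kN·m, R_B = -1412/9 kN, M_B = 3712/9 kN·m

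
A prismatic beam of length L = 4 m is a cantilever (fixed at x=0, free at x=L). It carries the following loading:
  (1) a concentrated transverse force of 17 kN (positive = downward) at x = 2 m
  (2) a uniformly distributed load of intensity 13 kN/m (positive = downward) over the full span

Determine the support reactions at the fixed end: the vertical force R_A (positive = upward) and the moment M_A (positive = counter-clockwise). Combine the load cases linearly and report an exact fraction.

R_A = 69 kN, M_A = 138 kN·m

Load 1 — point force P=17 kN at a=2 m (b=L-a=2):
  R_A = P = 17 kN
  M_A = Pa = 17·2 = 34 kN·m
Load 2 — uniform load w=13 kN/m over full span:
  R_A = wL = 13·4 = 52 kN
  M_A = wL²/2 = 13·4²/2 = 104 kN·m
Superposition: R_A = 69 kN, M_A = 138 kN·m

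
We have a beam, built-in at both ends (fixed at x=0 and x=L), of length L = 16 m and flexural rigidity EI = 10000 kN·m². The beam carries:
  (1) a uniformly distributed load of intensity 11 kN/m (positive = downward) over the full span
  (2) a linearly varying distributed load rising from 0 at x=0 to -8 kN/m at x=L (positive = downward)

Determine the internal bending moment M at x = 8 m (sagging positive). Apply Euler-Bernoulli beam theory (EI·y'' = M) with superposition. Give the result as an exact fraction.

Load 1 — uniform load w=11 kN/m over full span:
  M_1 = wLx/2 - wL²/12 - wx²/2 = 11·16·8/2 - 11·16²/12 - 11·8²/2 = 352/3 kN·m
Load 2 — triangular load w₀=-8 kN/m (0→w₀ over full span):
  M_2 = 3w₀Lx/20 - w₀L²/30 - w₀x³/(6L) = 3·(-8)·16·8/20 - (-8)·16²/30 - (-8)·8³/(6·16) = -128/3 kN·m
Superposition: M = Σ M_i = 224/3 kN·m ≈ 74.666667 kN·m

M(8) = 224/3 kN·m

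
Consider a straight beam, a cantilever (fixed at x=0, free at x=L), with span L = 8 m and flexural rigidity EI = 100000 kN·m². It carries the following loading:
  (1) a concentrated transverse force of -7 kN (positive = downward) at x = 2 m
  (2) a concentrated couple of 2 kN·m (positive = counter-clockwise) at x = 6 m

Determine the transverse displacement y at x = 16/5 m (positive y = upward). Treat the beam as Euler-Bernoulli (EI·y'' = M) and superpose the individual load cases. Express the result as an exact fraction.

y(16/5) = 857/1875000 m

Load 1 — point force P=-7 kN at a=2 m (b=L-a=6):
  y_1 = -Pa²(3x-a)/(6EI)  [x>a] = -(-7)·2²·(3·(16/5)-2)/(6·100000) = 133/375000 m
Load 2 — applied couple M₀=2 kN·m at a=6 m (b=L-a=2):
  y_2 = M₀x²/(2EI)  [x≤a] = 2·(16/5)²/(2·100000) = 8/78125 m
Superposition: y = Σ y_i = 857/1875000 m ≈ 0.000457 m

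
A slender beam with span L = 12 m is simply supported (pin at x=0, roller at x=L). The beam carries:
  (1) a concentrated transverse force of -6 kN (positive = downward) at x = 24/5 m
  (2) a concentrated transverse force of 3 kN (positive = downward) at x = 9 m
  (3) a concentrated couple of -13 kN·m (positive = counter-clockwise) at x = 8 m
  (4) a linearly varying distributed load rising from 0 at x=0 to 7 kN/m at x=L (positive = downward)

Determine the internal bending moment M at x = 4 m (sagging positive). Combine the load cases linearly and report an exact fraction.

Load 1 — point force P=-6 kN at a=24/5 m (b=L-a=36/5):
  M_1 = Pbx/L  [x≤a] = (-6)·(36/5)·4/12 = -72/5 kN·m
Load 2 — point force P=3 kN at a=9 m (b=L-a=3):
  M_2 = Pbx/L  [x≤a] = 3·3·4/12 = 3 kN·m
Load 3 — applied couple M₀=-13 kN·m at a=8 m (b=L-a=4):
  M_3 = M₀x/L  [x≤a] = (-13)·4/12 = -13/3 kN·m
Load 4 — triangular load w₀=7 kN/m (0→w₀ over full span):
  M_4 = w₀Lx/6 - w₀x³/(6L) = 7·12·4/6 - 7·4³/(6·12) = 448/9 kN·m
Superposition: M = Σ M_i = 1532/45 kN·m ≈ 34.044444 kN·m

M(4) = 1532/45 kN·m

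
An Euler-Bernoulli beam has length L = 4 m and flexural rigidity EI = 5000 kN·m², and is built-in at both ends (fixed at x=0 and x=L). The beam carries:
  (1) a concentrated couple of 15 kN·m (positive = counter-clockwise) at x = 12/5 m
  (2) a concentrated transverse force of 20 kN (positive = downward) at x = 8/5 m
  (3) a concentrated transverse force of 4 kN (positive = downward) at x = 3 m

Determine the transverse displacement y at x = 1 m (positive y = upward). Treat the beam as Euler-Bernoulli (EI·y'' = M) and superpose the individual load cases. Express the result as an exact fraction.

Load 1 — applied couple M₀=15 kN·m at a=12/5 m (b=L-a=8/5):
  y_1 = (R_Ax³/6 - M_Ax²/2)/EI  [x≤a] with R_A=27/5, M_A=24/5 = ((27/5)·1³/6 - (24/5)·1²/2)/5000 = -3/10000 m
Load 2 — point force P=20 kN at a=8/5 m (b=L-a=12/5):
  y_2 = -Pb²x²(3aL-(3a+b)x)/(6L³EI)  [x≤a] = -20·(12/5)²·1²·(3·(8/5)·4-(3·(8/5)+(12/5))·1)/(6·4³·5000) = -9/12500 m
Load 3 — point force P=4 kN at a=3 m (b=L-a=1):
  y_3 = -Pb²x²(3aL-(3a+b)x)/(6L³EI)  [x≤a] = -4·1²·1²·(3·3·4-(3·3+1)·1)/(6·4³·5000) = -13/240000 m
Superposition: y = Σ y_i = -1289/1200000 m ≈ -0.001074 m

y(1) = -1289/1200000 m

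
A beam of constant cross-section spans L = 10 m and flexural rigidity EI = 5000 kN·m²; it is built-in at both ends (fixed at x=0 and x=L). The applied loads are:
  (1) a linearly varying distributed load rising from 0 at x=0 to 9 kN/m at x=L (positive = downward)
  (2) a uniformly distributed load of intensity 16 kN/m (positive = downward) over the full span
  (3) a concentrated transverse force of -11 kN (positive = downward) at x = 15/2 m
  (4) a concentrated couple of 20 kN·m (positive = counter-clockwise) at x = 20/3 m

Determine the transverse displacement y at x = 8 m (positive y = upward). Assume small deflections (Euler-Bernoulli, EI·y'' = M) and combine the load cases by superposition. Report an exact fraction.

y(8) = -753911/18000000 m

Load 1 — triangular load w₀=9 kN/m (0→w₀ over full span):
  y_1 = -w₀x²(L-x)²(x+2L)/(120LEI) = -9·8²·(10-8)²·(8+2·10)/(120·10·5000) = -168/15625 m
Load 2 — uniform load w=16 kN/m over full span:
  y_2 = -wx²(L-x)²/(24EI) = -16·8²·(10-8)²/(24·5000) = -64/1875 m
Load 3 — point force P=-11 kN at a=15/2 m (b=L-a=5/2):
  y_3 = -Pa²(L-x)²(3bL-(3b+a)(L-x))/(6L³EI)  [x>a] = -(-11)·(15/2)²·(10-8)²·(3·(5/2)·10-(3·(5/2)+(15/2))·(10-8))/(6·10³·5000) = 297/80000 m
Load 4 — applied couple M₀=20 kN·m at a=20/3 m (b=L-a=10/3):
  y_4 = (R_Ax³/6 - M_Ax²/2 - M₀(x-a)²/2)/EI  [x>a] with R_A=8/3, M_A=20/3 = ((8/3)·8³/6 - (20/3)·8²/2 - 20·(8-(20/3))²/2)/5000 = -4/5625 m
Superposition: y = Σ y_i = -753911/18000000 m ≈ -0.041884 m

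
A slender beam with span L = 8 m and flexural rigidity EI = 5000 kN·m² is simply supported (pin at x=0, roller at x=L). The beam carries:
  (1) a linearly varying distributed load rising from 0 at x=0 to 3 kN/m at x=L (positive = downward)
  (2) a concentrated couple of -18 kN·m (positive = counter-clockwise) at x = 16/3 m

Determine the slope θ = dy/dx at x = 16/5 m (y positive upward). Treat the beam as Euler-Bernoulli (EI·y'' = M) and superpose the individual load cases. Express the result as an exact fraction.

Load 1 — triangular load w₀=3 kN/m (0→w₀ over full span):
  θ_1 = -w₀(7L⁴-30L²x²+15x⁴)/(360LEI) = -3·(7·8⁴-30·8²·(16/5)²+15·(16/5)⁴)/(360·8·5000) = -2584/1171875 rad
Load 2 — applied couple M₀=-18 kN·m at a=16/3 m (b=L-a=8/3):
  θ_2 = (M₀x²/(2L)+C₁)/EI  [x≤a] with C₁=M₀(3b²-L²)/(6L)=16 = ((-18)·(16/5)²/(2·8)+16)/5000 = 14/15625 rad
Superposition: θ = Σ θ_i = -1534/1171875 rad ≈ -0.001309 rad

θ(16/5) = -1534/1171875 rad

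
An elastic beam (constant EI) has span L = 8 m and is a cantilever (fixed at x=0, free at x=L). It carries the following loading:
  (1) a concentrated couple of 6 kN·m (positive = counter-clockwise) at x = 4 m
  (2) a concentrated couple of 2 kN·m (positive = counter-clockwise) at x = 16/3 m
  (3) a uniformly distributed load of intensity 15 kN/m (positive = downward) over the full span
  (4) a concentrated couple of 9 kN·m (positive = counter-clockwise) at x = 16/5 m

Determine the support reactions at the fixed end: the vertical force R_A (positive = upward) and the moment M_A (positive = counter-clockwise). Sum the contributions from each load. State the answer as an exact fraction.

R_A = 120 kN, M_A = 463 kN·m

Load 1 — applied couple M₀=6 kN·m at a=4 m (b=L-a=4):
  R_A = 0 kN
  M_A = -M₀ = -6 kN·m
Load 2 — applied couple M₀=2 kN·m at a=16/3 m (b=L-a=8/3):
  R_A = 0 kN
  M_A = -M₀ = -2 kN·m
Load 3 — uniform load w=15 kN/m over full span:
  R_A = wL = 15·8 = 120 kN
  M_A = wL²/2 = 15·8²/2 = 480 kN·m
Load 4 — applied couple M₀=9 kN·m at a=16/5 m (b=L-a=24/5):
  R_A = 0 kN
  M_A = -M₀ = -9 kN·m
Superposition: R_A = 120 kN, M_A = 463 kN·m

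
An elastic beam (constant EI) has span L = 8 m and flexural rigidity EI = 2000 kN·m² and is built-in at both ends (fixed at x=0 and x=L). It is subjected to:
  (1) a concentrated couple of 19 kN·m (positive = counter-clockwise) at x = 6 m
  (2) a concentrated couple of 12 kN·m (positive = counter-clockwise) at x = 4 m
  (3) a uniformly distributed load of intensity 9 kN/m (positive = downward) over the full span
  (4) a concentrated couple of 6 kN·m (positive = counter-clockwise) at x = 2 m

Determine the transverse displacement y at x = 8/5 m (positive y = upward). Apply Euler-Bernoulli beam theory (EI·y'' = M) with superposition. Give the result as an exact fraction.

Load 1 — applied couple M₀=19 kN·m at a=6 m (b=L-a=2):
  y_1 = (R_Ax³/6 - M_Ax²/2)/EI  [x≤a] with R_A=171/64, M_A=95/16 = ((171/64)·(8/5)³/6 - (95/16)·(8/5)²/2)/2000 = -361/125000 m
Load 2 — applied couple M₀=12 kN·m at a=4 m (b=L-a=4):
  y_2 = (R_Ax³/6 - M_Ax²/2)/EI  [x≤a] with R_A=9/4, M_A=3 = ((9/4)·(8/5)³/6 - 3·(8/5)²/2)/2000 = -18/15625 m
Load 3 — uniform load w=9 kN/m over full span:
  y_3 = -wx²(L-x)²/(24EI) = -9·(8/5)²·(8-(8/5))²/(24·2000) = -1536/78125 m
Load 4 — applied couple M₀=6 kN·m at a=2 m (b=L-a=6):
  y_4 = (R_Ax³/6 - M_Ax²/2)/EI  [x≤a] with R_A=27/32, M_A=-9/8 = ((27/32)·(8/5)³/6 - (-9/8)·(8/5)²/2)/2000 = 63/62500 m
Superposition: y = Σ y_i = -14183/625000 m ≈ -0.022693 m

y(8/5) = -14183/625000 m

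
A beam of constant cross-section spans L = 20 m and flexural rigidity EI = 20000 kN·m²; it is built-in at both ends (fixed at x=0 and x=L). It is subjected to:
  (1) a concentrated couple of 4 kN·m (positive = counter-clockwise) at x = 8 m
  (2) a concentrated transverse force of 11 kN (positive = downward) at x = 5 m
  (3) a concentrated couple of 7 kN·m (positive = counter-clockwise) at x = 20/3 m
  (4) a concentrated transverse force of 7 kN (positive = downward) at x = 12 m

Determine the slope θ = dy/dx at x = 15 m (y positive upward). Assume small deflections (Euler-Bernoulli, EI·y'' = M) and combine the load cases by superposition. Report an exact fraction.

θ(15) = 62923/19200000 rad

Load 1 — applied couple M₀=4 kN·m at a=8 m (b=L-a=12):
  θ_1 = (R_Ax²/2 - M_Ax - M₀(x-a))/EI  [x>a] with R_A=36/125, M_A=12/25 = ((36/125)·15²/2 - (12/25)·15 - 4·(15-8))/20000 = -7/50000 rad
Load 2 — point force P=11 kN at a=5 m (b=L-a=15):
  θ_2 = Pa²(L-x)(2bL-(3b+a)(L-x))/(2L³EI)  [x>a] = 11·5²·(20-15)·(2·15·20-(3·15+5)·(20-15))/(2·20³·20000) = 77/51200 rad
Load 3 — applied couple M₀=7 kN·m at a=20/3 m (b=L-a=40/3):
  θ_3 = (R_Ax²/2 - M_Ax - M₀(x-a))/EI  [x>a] with R_A=7/15, M_A=0 = ((7/15)·15²/2 - 0·15 - 7·(15-(20/3)))/20000 = -7/24000 rad
Load 4 — point force P=7 kN at a=12 m (b=L-a=8):
  θ_4 = Pa²(L-x)(2bL-(3b+a)(L-x))/(2L³EI)  [x>a] = 7·12²·(20-15)·(2·8·20-(3·8+12)·(20-15))/(2·20³·20000) = 441/200000 rad
Superposition: θ = Σ θ_i = 62923/19200000 rad ≈ 0.003277 rad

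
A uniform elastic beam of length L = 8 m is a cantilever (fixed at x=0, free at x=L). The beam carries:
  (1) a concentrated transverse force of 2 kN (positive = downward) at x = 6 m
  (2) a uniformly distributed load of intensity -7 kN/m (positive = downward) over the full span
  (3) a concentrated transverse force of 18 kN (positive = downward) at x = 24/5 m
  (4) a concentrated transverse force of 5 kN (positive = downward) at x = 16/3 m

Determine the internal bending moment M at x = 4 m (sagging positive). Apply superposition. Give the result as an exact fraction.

Load 1 — point force P=2 kN at a=6 m (b=L-a=2):
  M_1 = -P(a-x)  [x≤a] = -2·(6-4) = -4 kN·m
Load 2 — uniform load w=-7 kN/m over full span:
  M_2 = -w(L-x)²/2 = -(-7)·(8-4)²/2 = 56 kN·m
Load 3 — point force P=18 kN at a=24/5 m (b=L-a=16/5):
  M_3 = -P(a-x)  [x≤a] = -18·((24/5)-4) = -72/5 kN·m
Load 4 — point force P=5 kN at a=16/3 m (b=L-a=8/3):
  M_4 = -P(a-x)  [x≤a] = -5·((16/3)-4) = -20/3 kN·m
Superposition: M = Σ M_i = 464/15 kN·m ≈ 30.933333 kN·m

M(4) = 464/15 kN·m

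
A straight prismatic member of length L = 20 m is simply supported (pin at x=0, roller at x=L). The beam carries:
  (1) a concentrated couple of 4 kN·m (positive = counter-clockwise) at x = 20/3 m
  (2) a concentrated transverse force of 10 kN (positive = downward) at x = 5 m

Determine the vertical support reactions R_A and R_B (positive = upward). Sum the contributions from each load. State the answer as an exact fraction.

R_A = 77/10 kN, R_B = 23/10 kN

Load 1 — applied couple M₀=4 kN·m at a=20/3 m (b=L-a=40/3):
  R_A = M₀/L = 4/20 = 1/5 kN
  R_B = -M₀/L = -4/20 = -1/5 kN
Load 2 — point force P=10 kN at a=5 m (b=L-a=15):
  R_A = Pb/L = 10·15/20 = 15/2 kN
  R_B = Pa/L = 10·5/20 = 5/2 kN
Superposition: R_A = 77/10 kN, R_B = 23/10 kN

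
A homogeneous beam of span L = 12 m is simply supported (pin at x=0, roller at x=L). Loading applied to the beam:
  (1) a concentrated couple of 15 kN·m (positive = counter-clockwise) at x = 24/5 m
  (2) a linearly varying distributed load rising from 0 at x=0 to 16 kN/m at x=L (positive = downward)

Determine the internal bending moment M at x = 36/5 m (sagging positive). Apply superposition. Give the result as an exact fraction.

M(36/5) = 17682/125 kN·m

Load 1 — applied couple M₀=15 kN·m at a=24/5 m (b=L-a=36/5):
  M_1 = M₀x/L - M₀  [x>a] = 15·(36/5)/12 - 15 = -6 kN·m
Load 2 — triangular load w₀=16 kN/m (0→w₀ over full span):
  M_2 = w₀Lx/6 - w₀x³/(6L) = 16·12·(36/5)/6 - 16·(36/5)³/(6·12) = 18432/125 kN·m
Superposition: M = Σ M_i = 17682/125 kN·m ≈ 141.456000 kN·m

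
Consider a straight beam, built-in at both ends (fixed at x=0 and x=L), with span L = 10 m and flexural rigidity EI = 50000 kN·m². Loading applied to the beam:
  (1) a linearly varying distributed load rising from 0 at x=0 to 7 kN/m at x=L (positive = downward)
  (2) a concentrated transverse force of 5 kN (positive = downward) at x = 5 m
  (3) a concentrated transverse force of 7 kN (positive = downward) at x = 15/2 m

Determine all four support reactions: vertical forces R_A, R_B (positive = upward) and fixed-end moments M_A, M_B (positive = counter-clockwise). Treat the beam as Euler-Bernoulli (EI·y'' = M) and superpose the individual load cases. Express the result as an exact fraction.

Load 1 — triangular load w₀=7 kN/m (0→w₀ over full span):
  R_A = 3w₀L/20 = 3·7·10/20 = 21/2 kN
  M_A = w₀L²/30 = 7·10²/30 = 70/3 kN·m
  R_B = 7w₀L/20 = 7·7·10/20 = 49/2 kN
  M_B = -w₀L²/20 = -7·10²/20 = -35 kN·m
Load 2 — point force P=5 kN at a=5 m (b=L-a=5):
  R_A = Pb²(3a+b)/L³ = 5·5²·(3·5+5)/10³ = 5/2 kN
  M_A = Pab²/L² = 5·5·5²/10² = 25/4 kN·m
  R_B = Pa²(a+3b)/L³ = 5·5²·(5+3·5)/10³ = 5/2 kN
  M_B = -Pa²b/L² = -5·5²·5/10² = -25/4 kN·m
Load 3 — point force P=7 kN at a=15/2 m (b=L-a=5/2):
  R_A = Pb²(3a+b)/L³ = 7·(5/2)²·(3·(15/2)+(5/2))/10³ = 35/32 kN
  M_A = Pab²/L² = 7·(15/2)·(5/2)²/10² = 105/32 kN·m
  R_B = Pa²(a+3b)/L³ = 7·(15/2)²·((15/2)+3·(5/2))/10³ = 189/32 kN
  M_B = -Pa²b/L² = -7·(15/2)²·(5/2)/10² = -315/32 kN·m
Superposition: R_A = 451/32 kN, M_A = 3155/96 kN·m, R_B = 1053/32 kN, M_B = -1635/32 kN·m

R_A = 451/32 kN, M_A = 3155/96 kN·m, R_B = 1053/32 kN, M_B = -1635/32 kN·m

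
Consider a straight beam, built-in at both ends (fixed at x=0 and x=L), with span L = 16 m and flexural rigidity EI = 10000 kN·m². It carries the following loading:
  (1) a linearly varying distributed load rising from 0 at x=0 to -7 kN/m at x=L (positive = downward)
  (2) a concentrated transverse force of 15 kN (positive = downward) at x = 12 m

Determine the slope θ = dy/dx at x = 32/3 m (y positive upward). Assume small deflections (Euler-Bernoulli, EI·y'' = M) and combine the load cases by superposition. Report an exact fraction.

Load 1 — triangular load w₀=-7 kN/m (0→w₀ over full span):
  θ_1 = -w₀(2x(L-x)(L-2x)(x+2L)+x²(L-x)²)/(120LEI) = -(-7)·(2·(32/3)·(16-(32/3))·(16-2·(32/3))·((32/3)+2·16)+(32/3)²·(16-(32/3))²)/(120·16·10000) = -6272/759375 rad
Load 2 — point force P=15 kN at a=12 m (b=L-a=4):
  θ_2 = -Pb²x(2aL-(3a+b)x)/(2L³EI)  [x≤a] = -15·4²·(32/3)·(2·12·16-(3·12+4)·(32/3))/(2·16³·10000) = 1/750 rad
Superposition: θ = Σ θ_i = -10519/1518750 rad ≈ -0.006926 rad

θ(32/3) = -10519/1518750 rad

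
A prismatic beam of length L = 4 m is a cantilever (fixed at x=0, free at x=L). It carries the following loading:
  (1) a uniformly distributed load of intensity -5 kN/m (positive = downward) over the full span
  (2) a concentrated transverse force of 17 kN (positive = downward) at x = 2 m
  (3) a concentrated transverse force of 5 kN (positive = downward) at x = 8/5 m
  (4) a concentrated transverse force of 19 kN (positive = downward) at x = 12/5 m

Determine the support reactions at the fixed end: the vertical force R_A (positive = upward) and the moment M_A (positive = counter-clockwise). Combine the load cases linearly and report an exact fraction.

Load 1 — uniform load w=-5 kN/m over full span:
  R_A = wL = (-5)·4 = -20 kN
  M_A = wL²/2 = (-5)·4²/2 = -40 kN·m
Load 2 — point force P=17 kN at a=2 m (b=L-a=2):
  R_A = P = 17 kN
  M_A = Pa = 17·2 = 34 kN·m
Load 3 — point force P=5 kN at a=8/5 m (b=L-a=12/5):
  R_A = P = 5 kN
  M_A = Pa = 5·(8/5) = 8 kN·m
Load 4 — point force P=19 kN at a=12/5 m (b=L-a=8/5):
  R_A = P = 19 kN
  M_A = Pa = 19·(12/5) = 228/5 kN·m
Superposition: R_A = 21 kN, M_A = 238/5 kN·m

R_A = 21 kN, M_A = 238/5 kN·m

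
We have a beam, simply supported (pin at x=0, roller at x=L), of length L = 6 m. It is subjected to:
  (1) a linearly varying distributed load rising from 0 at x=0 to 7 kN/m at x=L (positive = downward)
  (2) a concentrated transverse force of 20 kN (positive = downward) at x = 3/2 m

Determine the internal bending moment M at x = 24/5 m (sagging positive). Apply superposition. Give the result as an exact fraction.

M(24/5) = 2262/125 kN·m

Load 1 — triangular load w₀=7 kN/m (0→w₀ over full span):
  M_1 = w₀Lx/6 - w₀x³/(6L) = 7·6·(24/5)/6 - 7·(24/5)³/(6·6) = 1512/125 kN·m
Load 2 — point force P=20 kN at a=3/2 m (b=L-a=9/2):
  M_2 = Pa(L-x)/L  [x>a] = 20·(3/2)·(6-(24/5))/6 = 6 kN·m
Superposition: M = Σ M_i = 2262/125 kN·m ≈ 18.096000 kN·m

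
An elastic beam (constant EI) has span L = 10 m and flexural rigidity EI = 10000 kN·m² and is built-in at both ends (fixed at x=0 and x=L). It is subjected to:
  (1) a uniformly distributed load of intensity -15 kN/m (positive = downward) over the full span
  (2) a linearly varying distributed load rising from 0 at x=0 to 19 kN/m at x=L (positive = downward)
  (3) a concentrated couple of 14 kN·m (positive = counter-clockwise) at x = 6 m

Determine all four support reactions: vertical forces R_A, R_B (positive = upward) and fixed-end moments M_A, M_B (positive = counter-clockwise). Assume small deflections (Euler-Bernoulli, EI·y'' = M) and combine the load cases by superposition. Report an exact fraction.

R_A = -11121/250 kN, M_A = -4289/75 kN·m, R_B = -2629/250 kN, M_B = 792/25 kN·m

Load 1 — uniform load w=-15 kN/m over full span:
  R_A = wL/2 = (-15)·10/2 = -75 kN
  M_A = wL²/12 = (-15)·10²/12 = -125 kN·m
  R_B = wL/2 = (-15)·10/2 = -75 kN
  M_B = -wL²/12 = -(-15)·10²/12 = 125 kN·m
Load 2 — triangular load w₀=19 kN/m (0→w₀ over full span):
  R_A = 3w₀L/20 = 3·19·10/20 = 57/2 kN
  M_A = w₀L²/30 = 19·10²/30 = 190/3 kN·m
  R_B = 7w₀L/20 = 7·19·10/20 = 133/2 kN
  M_B = -w₀L²/20 = -19·10²/20 = -95 kN·m
Load 3 — applied couple M₀=14 kN·m at a=6 m (b=L-a=4):
  R_A = 6M₀ab/L³ = 6·14·6·4/10³ = 252/125 kN
  M_A = M₀b(2a-b)/L² = 14·4·(2·6-4)/10² = 112/25 kN·m
  R_B = -6M₀ab/L³ = -6·14·6·4/10³ = -252/125 kN
  M_B = M₀a(2b-a)/L² = 14·6·(2·4-6)/10² = 42/25 kN·m
Superposition: R_A = -11121/250 kN, M_A = -4289/75 kN·m, R_B = -2629/250 kN, M_B = 792/25 kN·m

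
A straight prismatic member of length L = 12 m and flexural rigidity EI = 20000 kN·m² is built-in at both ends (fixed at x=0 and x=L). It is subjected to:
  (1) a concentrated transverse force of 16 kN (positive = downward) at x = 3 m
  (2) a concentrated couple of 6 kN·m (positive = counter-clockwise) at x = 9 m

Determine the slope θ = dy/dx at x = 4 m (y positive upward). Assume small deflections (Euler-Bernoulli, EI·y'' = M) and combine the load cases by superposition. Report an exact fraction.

θ(4) = -11/20000 rad

Load 1 — point force P=16 kN at a=3 m (b=L-a=9):
  θ_1 = Pa²(L-x)(2bL-(3b+a)(L-x))/(2L³EI)  [x>a] = 16·3²·(12-4)·(2·9·12-(3·9+3)·(12-4))/(2·12³·20000) = -1/2500 rad
Load 2 — applied couple M₀=6 kN·m at a=9 m (b=L-a=3):
  θ_2 = (R_Ax²/2 - M_Ax)/EI  [x≤a] with R_A=9/16, M_A=15/8 = ((9/16)·4²/2 - (15/8)·4)/20000 = -3/20000 rad
Superposition: θ = Σ θ_i = -11/20000 rad ≈ -0.000550 rad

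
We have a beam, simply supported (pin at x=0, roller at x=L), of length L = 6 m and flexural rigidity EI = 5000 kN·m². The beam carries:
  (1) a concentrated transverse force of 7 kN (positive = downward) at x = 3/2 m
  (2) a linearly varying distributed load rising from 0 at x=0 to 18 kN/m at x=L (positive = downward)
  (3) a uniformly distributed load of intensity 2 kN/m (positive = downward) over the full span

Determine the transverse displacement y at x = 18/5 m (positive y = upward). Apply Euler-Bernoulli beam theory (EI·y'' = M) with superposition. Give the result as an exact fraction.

Load 1 — point force P=7 kN at a=3/2 m (b=L-a=9/2):
  y_1 = -Pa(L-x)(2Lx-a²-x²)/(6LEI)  [x>a] = -7·(3/2)·(6-(18/5))·(2·6·(18/5)-(3/2)²-(18/5)²)/(6·6·5000) = -19593/5000000 m
Load 2 — triangular load w₀=18 kN/m (0→w₀ over full span):
  y_2 = -w₀x(7L⁴-10L²x²+3x⁴)/(360LEI) = -18·(18/5)·(7·6⁴-10·6²·(18/5)²+3·(18/5)⁴)/(360·6·5000) = -287712/9765625 m
Load 3 — uniform load w=2 kN/m over full span:
  y_3 = -wx(L³-2Lx²+x³)/(24EI) = -2·(18/5)·(6³-2·6·(18/5)²+(18/5)³)/(24·5000) = -2511/390625 m
Superposition: y = Σ y_i = -24880293/625000000 m ≈ -0.039808 m

y(18/5) = -24880293/625000000 m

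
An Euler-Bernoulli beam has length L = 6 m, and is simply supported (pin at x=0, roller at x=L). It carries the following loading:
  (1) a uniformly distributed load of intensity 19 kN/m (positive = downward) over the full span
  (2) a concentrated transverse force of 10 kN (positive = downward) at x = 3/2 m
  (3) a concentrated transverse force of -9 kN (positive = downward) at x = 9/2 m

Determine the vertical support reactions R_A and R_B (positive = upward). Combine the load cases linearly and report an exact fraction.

R_A = 249/4 kN, R_B = 211/4 kN

Load 1 — uniform load w=19 kN/m over full span:
  R_A = wL/2 = 19·6/2 = 57 kN
  R_B = wL/2 = 19·6/2 = 57 kN
Load 2 — point force P=10 kN at a=3/2 m (b=L-a=9/2):
  R_A = Pb/L = 10·(9/2)/6 = 15/2 kN
  R_B = Pa/L = 10·(3/2)/6 = 5/2 kN
Load 3 — point force P=-9 kN at a=9/2 m (b=L-a=3/2):
  R_A = Pb/L = (-9)·(3/2)/6 = -9/4 kN
  R_B = Pa/L = (-9)·(9/2)/6 = -27/4 kN
Superposition: R_A = 249/4 kN, R_B = 211/4 kN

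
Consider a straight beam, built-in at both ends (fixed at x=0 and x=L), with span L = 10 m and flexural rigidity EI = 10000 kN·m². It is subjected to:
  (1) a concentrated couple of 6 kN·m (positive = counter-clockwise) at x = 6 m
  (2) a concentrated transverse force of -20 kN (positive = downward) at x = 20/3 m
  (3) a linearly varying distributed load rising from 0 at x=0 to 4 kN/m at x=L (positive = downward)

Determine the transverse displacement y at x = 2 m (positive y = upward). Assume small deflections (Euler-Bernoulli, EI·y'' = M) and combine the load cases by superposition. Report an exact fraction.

y(2) = 794/6328125 m

Load 1 — applied couple M₀=6 kN·m at a=6 m (b=L-a=4):
  y_1 = (R_Ax³/6 - M_Ax²/2)/EI  [x≤a] with R_A=108/125, M_A=48/25 = ((108/125)·2³/6 - (48/25)·2²/2)/10000 = -21/78125 m
Load 2 — point force P=-20 kN at a=20/3 m (b=L-a=10/3):
  y_2 = -Pb²x²(3aL-(3a+b)x)/(6L³EI)  [x≤a] = -(-20)·(10/3)²·2²·(3·(20/3)·10-(3·(20/3)+(10/3))·2)/(6·10³·10000) = 23/10125 m
Load 3 — triangular load w₀=4 kN/m (0→w₀ over full span):
  y_3 = -w₀x²(L-x)²(x+2L)/(120LEI) = -4·2²·(10-2)²·(2+2·10)/(120·10·10000) = -88/46875 m
Superposition: y = Σ y_i = 794/6328125 m ≈ 0.000125 m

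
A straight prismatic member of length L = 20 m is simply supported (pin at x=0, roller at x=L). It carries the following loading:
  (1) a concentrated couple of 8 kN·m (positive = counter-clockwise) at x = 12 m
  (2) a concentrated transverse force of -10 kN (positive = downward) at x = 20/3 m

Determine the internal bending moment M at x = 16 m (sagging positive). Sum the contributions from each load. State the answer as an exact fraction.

Load 1 — applied couple M₀=8 kN·m at a=12 m (b=L-a=8):
  M_1 = M₀x/L - M₀  [x>a] = 8·16/20 - 8 = -8/5 kN·m
Load 2 — point force P=-10 kN at a=20/3 m (b=L-a=40/3):
  M_2 = Pa(L-x)/L  [x>a] = (-10)·(20/3)·(20-16)/20 = -40/3 kN·m
Superposition: M = Σ M_i = -224/15 kN·m ≈ -14.933333 kN·m

M(16) = -224/15 kN·m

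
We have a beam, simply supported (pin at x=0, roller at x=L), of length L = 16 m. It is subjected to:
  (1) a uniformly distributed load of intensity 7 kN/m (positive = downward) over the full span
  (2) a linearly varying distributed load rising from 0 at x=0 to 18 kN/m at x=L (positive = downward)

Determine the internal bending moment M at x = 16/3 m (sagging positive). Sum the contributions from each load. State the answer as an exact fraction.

Load 1 — uniform load w=7 kN/m over full span:
  M_1 = wx(L-x)/2 = 7·(16/3)·(16-(16/3))/2 = 1792/9 kN·m
Load 2 — triangular load w₀=18 kN/m (0→w₀ over full span):
  M_2 = w₀Lx/6 - w₀x³/(6L) = 18·16·(16/3)/6 - 18·(16/3)³/(6·16) = 2048/9 kN·m
Superposition: M = Σ M_i = 1280/3 kN·m ≈ 426.666667 kN·m

M(16/3) = 1280/3 kN·m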